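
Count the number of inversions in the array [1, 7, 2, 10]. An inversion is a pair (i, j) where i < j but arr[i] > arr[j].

Finding inversions in [1, 7, 2, 10]:

(1, 2): arr[1]=7 > arr[2]=2

Total inversions: 1

The array has 1 inversion(s): (1,2). Each pair (i,j) satisfies i < j and arr[i] > arr[j].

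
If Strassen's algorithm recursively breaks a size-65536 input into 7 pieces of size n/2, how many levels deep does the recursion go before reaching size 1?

For divide and conquer with division factor 2:

Problem sizes at each level:
Level 0: 65536
Level 1: 32768
Level 2: 16384
Level 3: 8192
Level 4: 4096
Level 5: 2048
Level 6: 1024
Level 7: 512
Level 8: 256
Level 9: 128
Level 10: 64
Level 11: 32
Level 12: 16
Level 13: 8
Level 14: 4
Level 15: 2
Level 16: 1

The root is level 0 and the size-1 base case is level 16 (the tree spans levels 0 through 16, i.e. 17 levels counting the root), so the depth is the number of divisions: log_2(65536) = 16

The recursion tree depth is log_2(65536) = 16. At each level, the problem size is divided by 2, so it takes 16 divisions to reduce to a base case of size 1. The algorithm makes 7 recursive calls at each level.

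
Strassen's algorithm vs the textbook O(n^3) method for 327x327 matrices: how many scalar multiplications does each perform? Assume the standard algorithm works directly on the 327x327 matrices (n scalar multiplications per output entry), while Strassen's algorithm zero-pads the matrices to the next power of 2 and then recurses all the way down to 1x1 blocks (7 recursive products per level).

Matrix multiplication for 327x327 matrices:

Strassen's algorithm requires power-of-2 dimensions. Pad 327x327 to 512x512 (next power of 2).

Standard algorithm: 327^3 = 34965783 multiplications
Strassen's algorithm: 7^(log2(512)) = 7^9 = 40353607 multiplications
Difference: 34965783 - 40353607 = -5387824 (Strassen uses MORE here due to padding overhead — for small or just-over-power-of-2 n, padding can outweigh the per-level savings)

Standard: 34965783 multiplications (327^3). Strassen: 40353607 multiplications (7^9, after padding to 512x512). Strassen reduces 8 recursive multiplications to 7 at each level.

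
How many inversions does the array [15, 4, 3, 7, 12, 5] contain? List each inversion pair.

Finding inversions in [15, 4, 3, 7, 12, 5]:

(0, 1): arr[0]=15 > arr[1]=4
(0, 2): arr[0]=15 > arr[2]=3
(0, 3): arr[0]=15 > arr[3]=7
(0, 4): arr[0]=15 > arr[4]=12
(0, 5): arr[0]=15 > arr[5]=5
(1, 2): arr[1]=4 > arr[2]=3
(3, 5): arr[3]=7 > arr[5]=5
(4, 5): arr[4]=12 > arr[5]=5

Total inversions: 8

The array has 8 inversion(s): (0,1), (0,2), (0,3), (0,4), (0,5), (1,2), (3,5), (4,5). Each pair (i,j) satisfies i < j and arr[i] > arr[j].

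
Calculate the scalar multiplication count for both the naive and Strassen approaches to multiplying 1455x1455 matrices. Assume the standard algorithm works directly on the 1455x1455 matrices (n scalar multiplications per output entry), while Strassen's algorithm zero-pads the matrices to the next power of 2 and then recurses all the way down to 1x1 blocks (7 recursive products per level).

Matrix multiplication for 1455x1455 matrices:

Strassen's algorithm requires power-of-2 dimensions. Pad 1455x1455 to 2048x2048 (next power of 2).

Standard algorithm: 1455^3 = 3080271375 multiplications
Strassen's algorithm: 7^(log2(2048)) = 7^11 = 1977326743 multiplications
Savings: 3080271375 - 1977326743 = 1102944632 multiplications

Standard: 3080271375 multiplications (1455^3). Strassen: 1977326743 multiplications (7^11, after padding to 2048x2048). Strassen reduces 8 recursive multiplications to 7 at each level.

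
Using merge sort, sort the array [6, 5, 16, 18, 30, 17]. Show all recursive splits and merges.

Merge sort trace:

Split: [6, 5, 16, 18, 30, 17] -> [6, 5, 16] and [18, 30, 17]
  Split: [6, 5, 16] -> [6] and [5, 16]
    Split: [5, 16] -> [5] and [16]
    Merge: [5] + [16] -> [5, 16]
  Merge: [6] + [5, 16] -> [5, 6, 16]
  Split: [18, 30, 17] -> [18] and [30, 17]
    Split: [30, 17] -> [30] and [17]
    Merge: [30] + [17] -> [17, 30]
  Merge: [18] + [17, 30] -> [17, 18, 30]
Merge: [5, 6, 16] + [17, 18, 30] -> [5, 6, 16, 17, 18, 30]

Final sorted array: [5, 6, 16, 17, 18, 30]

The merge sort proceeds by recursively splitting the array and merging sorted halves.
After all merges, the sorted array is [5, 6, 16, 17, 18, 30].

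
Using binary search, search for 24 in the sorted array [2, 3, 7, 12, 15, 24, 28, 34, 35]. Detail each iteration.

Binary search for 24 in [2, 3, 7, 12, 15, 24, 28, 34, 35]:

lo=0, hi=8, mid=4, arr[mid]=15 -> 15 < 24, search right half
lo=5, hi=8, mid=6, arr[mid]=28 -> 28 > 24, search left half
lo=5, hi=5, mid=5, arr[mid]=24 -> Found target at index 5!

Binary search finds 24 at index 5 after 3 comparisons. The search repeatedly halves the search space by comparing with the middle element.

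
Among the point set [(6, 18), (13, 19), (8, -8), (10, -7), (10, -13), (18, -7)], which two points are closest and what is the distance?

Computing all pairwise distances among 6 points:

d((6, 18), (13, 19)) = 7.0711
d((6, 18), (8, -8)) = 26.0768
d((6, 18), (10, -7)) = 25.318
d((6, 18), (10, -13)) = 31.257
d((6, 18), (18, -7)) = 27.7308
d((13, 19), (8, -8)) = 27.4591
d((13, 19), (10, -7)) = 26.1725
d((13, 19), (10, -13)) = 32.1403
d((13, 19), (18, -7)) = 26.4764
d((8, -8), (10, -7)) = 2.2361 <-- minimum
d((8, -8), (10, -13)) = 5.3852
d((8, -8), (18, -7)) = 10.0499
d((10, -7), (10, -13)) = 6.0
d((10, -7), (18, -7)) = 8.0
d((10, -13), (18, -7)) = 10.0

Closest pair: (8, -8) and (10, -7) with distance 2.2361

The closest pair is (8, -8) and (10, -7) with Euclidean distance 2.2361. For 6 points, brute-force pairwise comparison is shown above. For large n, the divide-and-conquer algorithm (sort by x, recurse on halves, check the dividing strip) achieves O(n log n).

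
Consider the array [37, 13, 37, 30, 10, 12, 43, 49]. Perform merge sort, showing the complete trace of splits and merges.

Merge sort trace:

Split: [37, 13, 37, 30, 10, 12, 43, 49] -> [37, 13, 37, 30] and [10, 12, 43, 49]
  Split: [37, 13, 37, 30] -> [37, 13] and [37, 30]
    Split: [37, 13] -> [37] and [13]
    Merge: [37] + [13] -> [13, 37]
    Split: [37, 30] -> [37] and [30]
    Merge: [37] + [30] -> [30, 37]
  Merge: [13, 37] + [30, 37] -> [13, 30, 37, 37]
  Split: [10, 12, 43, 49] -> [10, 12] and [43, 49]
    Split: [10, 12] -> [10] and [12]
    Merge: [10] + [12] -> [10, 12]
    Split: [43, 49] -> [43] and [49]
    Merge: [43] + [49] -> [43, 49]
  Merge: [10, 12] + [43, 49] -> [10, 12, 43, 49]
Merge: [13, 30, 37, 37] + [10, 12, 43, 49] -> [10, 12, 13, 30, 37, 37, 43, 49]

Final sorted array: [10, 12, 13, 30, 37, 37, 43, 49]

The merge sort proceeds by recursively splitting the array and merging sorted halves.
After all merges, the sorted array is [10, 12, 13, 30, 37, 37, 43, 49].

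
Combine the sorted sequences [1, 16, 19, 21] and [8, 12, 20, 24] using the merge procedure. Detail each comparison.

Merging process:

Compare 1 vs 8: take 1 from left. Merged: [1]
Compare 16 vs 8: take 8 from right. Merged: [1, 8]
Compare 16 vs 12: take 12 from right. Merged: [1, 8, 12]
Compare 16 vs 20: take 16 from left. Merged: [1, 8, 12, 16]
Compare 19 vs 20: take 19 from left. Merged: [1, 8, 12, 16, 19]
Compare 21 vs 20: take 20 from right. Merged: [1, 8, 12, 16, 19, 20]
Compare 21 vs 24: take 21 from left. Merged: [1, 8, 12, 16, 19, 20, 21]
Append remaining from right: [24]. Merged: [1, 8, 12, 16, 19, 20, 21, 24]

Final merged array: [1, 8, 12, 16, 19, 20, 21, 24]
Total comparisons: 7

The merged array is [1, 8, 12, 16, 19, 20, 21, 24], requiring 7 comparisons. The merge step runs in O(n) time where n is the total number of elements.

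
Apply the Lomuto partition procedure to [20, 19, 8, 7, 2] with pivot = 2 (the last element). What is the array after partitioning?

Lomuto partition with pivot = 2:

Initial array: [20, 19, 8, 7, 2]

arr[0]=20 > 2: no swap
arr[1]=19 > 2: no swap
arr[2]=8 > 2: no swap
arr[3]=7 > 2: no swap

Place pivot at position 0: [2, 19, 8, 7, 20]
Pivot position: 0

After partitioning with pivot 2, the array becomes [2, 19, 8, 7, 20]. The pivot is placed at index 0. All elements to the left of the pivot are <= 2, and all elements to the right are > 2.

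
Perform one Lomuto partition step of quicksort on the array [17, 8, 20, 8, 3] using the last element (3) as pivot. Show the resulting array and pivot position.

Lomuto partition with pivot = 3:

Initial array: [17, 8, 20, 8, 3]

arr[0]=17 > 3: no swap
arr[1]=8 > 3: no swap
arr[2]=20 > 3: no swap
arr[3]=8 > 3: no swap

Place pivot at position 0: [3, 8, 20, 8, 17]
Pivot position: 0

After partitioning with pivot 3, the array becomes [3, 8, 20, 8, 17]. The pivot is placed at index 0. All elements to the left of the pivot are <= 3, and all elements to the right are > 3.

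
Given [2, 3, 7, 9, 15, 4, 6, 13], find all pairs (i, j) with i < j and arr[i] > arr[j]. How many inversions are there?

Finding inversions in [2, 3, 7, 9, 15, 4, 6, 13]:

(2, 5): arr[2]=7 > arr[5]=4
(2, 6): arr[2]=7 > arr[6]=6
(3, 5): arr[3]=9 > arr[5]=4
(3, 6): arr[3]=9 > arr[6]=6
(4, 5): arr[4]=15 > arr[5]=4
(4, 6): arr[4]=15 > arr[6]=6
(4, 7): arr[4]=15 > arr[7]=13

Total inversions: 7

The array has 7 inversion(s): (2,5), (2,6), (3,5), (3,6), (4,5), (4,6), (4,7). Each pair (i,j) satisfies i < j and arr[i] > arr[j].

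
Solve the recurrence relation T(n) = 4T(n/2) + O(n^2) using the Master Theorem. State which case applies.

Master Theorem for T(n) = 4T(n/2) + O(n^2):

a = 4, b = 2, c = 2
log_b(a) = log_2(4) = 2.0000

Case 2: c = 2 = log_2(4) = 2.0000
T(n) = O(n^2 log n) = O(n^2 log n)

For T(n) = 4T(n/2) + O(n^2): log_2(4) = 2.0000. This is Case 2 of the Master Theorem (c = log_b(a), equal work at all levels), giving O(n^2 log n).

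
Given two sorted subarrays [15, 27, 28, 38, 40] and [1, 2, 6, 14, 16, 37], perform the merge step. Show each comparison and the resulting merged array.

Merging process:

Compare 15 vs 1: take 1 from right. Merged: [1]
Compare 15 vs 2: take 2 from right. Merged: [1, 2]
Compare 15 vs 6: take 6 from right. Merged: [1, 2, 6]
Compare 15 vs 14: take 14 from right. Merged: [1, 2, 6, 14]
Compare 15 vs 16: take 15 from left. Merged: [1, 2, 6, 14, 15]
Compare 27 vs 16: take 16 from right. Merged: [1, 2, 6, 14, 15, 16]
Compare 27 vs 37: take 27 from left. Merged: [1, 2, 6, 14, 15, 16, 27]
Compare 28 vs 37: take 28 from left. Merged: [1, 2, 6, 14, 15, 16, 27, 28]
Compare 38 vs 37: take 37 from right. Merged: [1, 2, 6, 14, 15, 16, 27, 28, 37]
Append remaining from left: [38, 40]. Merged: [1, 2, 6, 14, 15, 16, 27, 28, 37, 38, 40]

Final merged array: [1, 2, 6, 14, 15, 16, 27, 28, 37, 38, 40]
Total comparisons: 9

The merged array is [1, 2, 6, 14, 15, 16, 27, 28, 37, 38, 40], requiring 9 comparisons. The merge step runs in O(n) time where n is the total number of elements.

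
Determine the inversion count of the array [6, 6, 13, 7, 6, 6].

Finding inversions in [6, 6, 13, 7, 6, 6]:

(2, 3): arr[2]=13 > arr[3]=7
(2, 4): arr[2]=13 > arr[4]=6
(2, 5): arr[2]=13 > arr[5]=6
(3, 4): arr[3]=7 > arr[4]=6
(3, 5): arr[3]=7 > arr[5]=6

Total inversions: 5

The array has 5 inversion(s): (2,3), (2,4), (2,5), (3,4), (3,5). Each pair (i,j) satisfies i < j and arr[i] > arr[j].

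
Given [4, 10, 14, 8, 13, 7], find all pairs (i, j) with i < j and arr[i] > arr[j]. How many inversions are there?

Finding inversions in [4, 10, 14, 8, 13, 7]:

(1, 3): arr[1]=10 > arr[3]=8
(1, 5): arr[1]=10 > arr[5]=7
(2, 3): arr[2]=14 > arr[3]=8
(2, 4): arr[2]=14 > arr[4]=13
(2, 5): arr[2]=14 > arr[5]=7
(3, 5): arr[3]=8 > arr[5]=7
(4, 5): arr[4]=13 > arr[5]=7

Total inversions: 7

The array has 7 inversion(s): (1,3), (1,5), (2,3), (2,4), (2,5), (3,5), (4,5). Each pair (i,j) satisfies i < j and arr[i] > arr[j].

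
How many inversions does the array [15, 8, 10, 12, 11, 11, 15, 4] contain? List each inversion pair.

Finding inversions in [15, 8, 10, 12, 11, 11, 15, 4]:

(0, 1): arr[0]=15 > arr[1]=8
(0, 2): arr[0]=15 > arr[2]=10
(0, 3): arr[0]=15 > arr[3]=12
(0, 4): arr[0]=15 > arr[4]=11
(0, 5): arr[0]=15 > arr[5]=11
(0, 7): arr[0]=15 > arr[7]=4
(1, 7): arr[1]=8 > arr[7]=4
(2, 7): arr[2]=10 > arr[7]=4
(3, 4): arr[3]=12 > arr[4]=11
(3, 5): arr[3]=12 > arr[5]=11
(3, 7): arr[3]=12 > arr[7]=4
(4, 7): arr[4]=11 > arr[7]=4
(5, 7): arr[5]=11 > arr[7]=4
(6, 7): arr[6]=15 > arr[7]=4

Total inversions: 14

The array has 14 inversion(s): (0,1), (0,2), (0,3), (0,4), (0,5), (0,7), (1,7), (2,7), (3,4), (3,5), (3,7), (4,7), (5,7), (6,7). Each pair (i,j) satisfies i < j and arr[i] > arr[j].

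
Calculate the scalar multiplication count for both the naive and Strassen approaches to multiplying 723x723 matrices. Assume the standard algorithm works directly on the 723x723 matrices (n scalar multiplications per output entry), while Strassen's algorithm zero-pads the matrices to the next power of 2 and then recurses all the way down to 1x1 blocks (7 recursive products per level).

Matrix multiplication for 723x723 matrices:

Strassen's algorithm requires power-of-2 dimensions. Pad 723x723 to 1024x1024 (next power of 2).

Standard algorithm: 723^3 = 377933067 multiplications
Strassen's algorithm: 7^(log2(1024)) = 7^10 = 282475249 multiplications
Savings: 377933067 - 282475249 = 95457818 multiplications

Standard: 377933067 multiplications (723^3). Strassen: 282475249 multiplications (7^10, after padding to 1024x1024). Strassen reduces 8 recursive multiplications to 7 at each level.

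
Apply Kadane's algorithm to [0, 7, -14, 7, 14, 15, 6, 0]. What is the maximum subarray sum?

Using Kadane's algorithm on [0, 7, -14, 7, 14, 15, 6, 0]:

Scanning through the array:
Position 1 (value 7): max_ending_here = 7, max_so_far = 7
Position 2 (value -14): max_ending_here = -7, max_so_far = 7
Position 3 (value 7): max_ending_here = 7, max_so_far = 7
Position 4 (value 14): max_ending_here = 21, max_so_far = 21
Position 5 (value 15): max_ending_here = 36, max_so_far = 36
Position 6 (value 6): max_ending_here = 42, max_so_far = 42
Position 7 (value 0): max_ending_here = 42, max_so_far = 42

Maximum subarray: [7, 14, 15, 6]
Maximum sum: 42

The maximum subarray is [7, 14, 15, 6] with sum 42. This subarray runs from index 3 to index 6.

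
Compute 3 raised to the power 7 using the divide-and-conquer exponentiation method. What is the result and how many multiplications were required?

Computing 3^7 by squaring (build up from 3^1; each line after the first costs one multiplication):

3^1 = 3
3^2 = (3^1)^2 = 3^2 = 9
3^3 = 3 * 3^2 = 3 * 9 = 27
3^6 = (3^3)^2 = 27^2 = 729
3^7 = 3 * 3^6 = 3 * 729 = 2187

Result: 2187
Multiplications needed: 4 (4 lines after 3^1)

3^7 = 2187. Using exponentiation by squaring, this requires 4 multiplications. The key idea: if the exponent is even, square the half-power; if odd, multiply by the base once.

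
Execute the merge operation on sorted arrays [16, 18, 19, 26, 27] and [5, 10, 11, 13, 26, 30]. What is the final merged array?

Merging process:

Compare 16 vs 5: take 5 from right. Merged: [5]
Compare 16 vs 10: take 10 from right. Merged: [5, 10]
Compare 16 vs 11: take 11 from right. Merged: [5, 10, 11]
Compare 16 vs 13: take 13 from right. Merged: [5, 10, 11, 13]
Compare 16 vs 26: take 16 from left. Merged: [5, 10, 11, 13, 16]
Compare 18 vs 26: take 18 from left. Merged: [5, 10, 11, 13, 16, 18]
Compare 19 vs 26: take 19 from left. Merged: [5, 10, 11, 13, 16, 18, 19]
Compare 26 vs 26: take 26 from left. Merged: [5, 10, 11, 13, 16, 18, 19, 26]
Compare 27 vs 26: take 26 from right. Merged: [5, 10, 11, 13, 16, 18, 19, 26, 26]
Compare 27 vs 30: take 27 from left. Merged: [5, 10, 11, 13, 16, 18, 19, 26, 26, 27]
Append remaining from right: [30]. Merged: [5, 10, 11, 13, 16, 18, 19, 26, 26, 27, 30]

Final merged array: [5, 10, 11, 13, 16, 18, 19, 26, 26, 27, 30]
Total comparisons: 10

The merged array is [5, 10, 11, 13, 16, 18, 19, 26, 26, 27, 30], requiring 10 comparisons. The merge step runs in O(n) time where n is the total number of elements.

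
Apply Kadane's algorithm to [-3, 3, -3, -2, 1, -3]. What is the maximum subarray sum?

Using Kadane's algorithm on [-3, 3, -3, -2, 1, -3]:

Scanning through the array:
Position 1 (value 3): max_ending_here = 3, max_so_far = 3
Position 2 (value -3): max_ending_here = 0, max_so_far = 3
Position 3 (value -2): max_ending_here = -2, max_so_far = 3
Position 4 (value 1): max_ending_here = 1, max_so_far = 3
Position 5 (value -3): max_ending_here = -2, max_so_far = 3

Maximum subarray: [3]
Maximum sum: 3

The maximum subarray is [3] with sum 3. This subarray runs from index 1 to index 1.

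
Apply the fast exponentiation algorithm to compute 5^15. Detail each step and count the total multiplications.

Computing 5^15 by squaring (build up from 5^1; each line after the first costs one multiplication):

5^1 = 5
5^2 = (5^1)^2 = 5^2 = 25
5^3 = 5 * 5^2 = 5 * 25 = 125
5^6 = (5^3)^2 = 125^2 = 15625
5^7 = 5 * 5^6 = 5 * 15625 = 78125
5^14 = (5^7)^2 = 78125^2 = 6103515625
5^15 = 5 * 5^14 = 5 * 6103515625 = 30517578125

Result: 30517578125
Multiplications needed: 6 (6 lines after 5^1)

5^15 = 30517578125. Using exponentiation by squaring, this requires 6 multiplications. The key idea: if the exponent is even, square the half-power; if odd, multiply by the base once.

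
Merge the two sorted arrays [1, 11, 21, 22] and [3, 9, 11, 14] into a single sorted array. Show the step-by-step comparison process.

Merging process:

Compare 1 vs 3: take 1 from left. Merged: [1]
Compare 11 vs 3: take 3 from right. Merged: [1, 3]
Compare 11 vs 9: take 9 from right. Merged: [1, 3, 9]
Compare 11 vs 11: take 11 from left. Merged: [1, 3, 9, 11]
Compare 21 vs 11: take 11 from right. Merged: [1, 3, 9, 11, 11]
Compare 21 vs 14: take 14 from right. Merged: [1, 3, 9, 11, 11, 14]
Append remaining from left: [21, 22]. Merged: [1, 3, 9, 11, 11, 14, 21, 22]

Final merged array: [1, 3, 9, 11, 11, 14, 21, 22]
Total comparisons: 6

The merged array is [1, 3, 9, 11, 11, 14, 21, 22], requiring 6 comparisons. The merge step runs in O(n) time where n is the total number of elements.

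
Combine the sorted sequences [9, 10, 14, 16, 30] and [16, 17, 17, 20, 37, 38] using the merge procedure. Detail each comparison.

Merging process:

Compare 9 vs 16: take 9 from left. Merged: [9]
Compare 10 vs 16: take 10 from left. Merged: [9, 10]
Compare 14 vs 16: take 14 from left. Merged: [9, 10, 14]
Compare 16 vs 16: take 16 from left. Merged: [9, 10, 14, 16]
Compare 30 vs 16: take 16 from right. Merged: [9, 10, 14, 16, 16]
Compare 30 vs 17: take 17 from right. Merged: [9, 10, 14, 16, 16, 17]
Compare 30 vs 17: take 17 from right. Merged: [9, 10, 14, 16, 16, 17, 17]
Compare 30 vs 20: take 20 from right. Merged: [9, 10, 14, 16, 16, 17, 17, 20]
Compare 30 vs 37: take 30 from left. Merged: [9, 10, 14, 16, 16, 17, 17, 20, 30]
Append remaining from right: [37, 38]. Merged: [9, 10, 14, 16, 16, 17, 17, 20, 30, 37, 38]

Final merged array: [9, 10, 14, 16, 16, 17, 17, 20, 30, 37, 38]
Total comparisons: 9

The merged array is [9, 10, 14, 16, 16, 17, 17, 20, 30, 37, 38], requiring 9 comparisons. The merge step runs in O(n) time where n is the total number of elements.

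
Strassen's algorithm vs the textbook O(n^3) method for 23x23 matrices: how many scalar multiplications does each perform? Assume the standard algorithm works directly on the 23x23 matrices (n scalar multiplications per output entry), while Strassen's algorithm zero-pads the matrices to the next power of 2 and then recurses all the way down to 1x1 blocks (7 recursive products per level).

Matrix multiplication for 23x23 matrices:

Strassen's algorithm requires power-of-2 dimensions. Pad 23x23 to 32x32 (next power of 2).

Standard algorithm: 23^3 = 12167 multiplications
Strassen's algorithm: 7^(log2(32)) = 7^5 = 16807 multiplications
Difference: 12167 - 16807 = -4640 (Strassen uses MORE here due to padding overhead — for small or just-over-power-of-2 n, padding can outweigh the per-level savings)

Standard: 12167 multiplications (23^3). Strassen: 16807 multiplications (7^5, after padding to 32x32). Strassen reduces 8 recursive multiplications to 7 at each level.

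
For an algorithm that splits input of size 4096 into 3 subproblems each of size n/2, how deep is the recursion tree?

For divide and conquer with division factor 2:

Problem sizes at each level:
Level 0: 4096
Level 1: 2048
Level 2: 1024
Level 3: 512
Level 4: 256
Level 5: 128
Level 6: 64
Level 7: 32
Level 8: 16
Level 9: 8
Level 10: 4
Level 11: 2
Level 12: 1

The root is level 0 and the size-1 base case is level 12 (the tree spans levels 0 through 12, i.e. 13 levels counting the root), so the depth is the number of divisions: log_2(4096) = 12

The recursion tree depth is log_2(4096) = 12. At each level, the problem size is divided by 2, so it takes 12 divisions to reduce to a base case of size 1. The algorithm makes 3 recursive calls at each level.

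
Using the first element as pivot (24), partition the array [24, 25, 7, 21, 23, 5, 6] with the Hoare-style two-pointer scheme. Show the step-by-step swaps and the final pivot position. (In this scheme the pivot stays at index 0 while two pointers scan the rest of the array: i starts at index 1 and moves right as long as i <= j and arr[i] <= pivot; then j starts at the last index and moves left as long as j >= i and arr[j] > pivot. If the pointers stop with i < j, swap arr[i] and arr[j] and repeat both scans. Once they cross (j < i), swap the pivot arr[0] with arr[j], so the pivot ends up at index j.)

Hoare-style two-pointer partition with pivot = 24:

Initial array: [24, 25, 7, 21, 23, 5, 6]

Pointers start at i = 1, j = 6.
i stops at index 1 (arr[1]=25 > 24), j stops at index 6 (arr[6]=6 <= 24): swap arr[1] and arr[6], array becomes [24, 6, 7, 21, 23, 5, 25]
i ends at 6, j ends at 5: the pointers have crossed (j < i), so scanning stops.

Swap pivot arr[0] with arr[5] to place pivot at position 5: [5, 6, 7, 21, 23, 24, 25]
Pivot position: 5

After partitioning with pivot 24, the array becomes [5, 6, 7, 21, 23, 24, 25]. The pivot is placed at index 5. All elements to the left of the pivot are <= 24, and all elements to the right are > 24.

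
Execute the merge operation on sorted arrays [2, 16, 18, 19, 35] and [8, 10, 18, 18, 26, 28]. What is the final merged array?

Merging process:

Compare 2 vs 8: take 2 from left. Merged: [2]
Compare 16 vs 8: take 8 from right. Merged: [2, 8]
Compare 16 vs 10: take 10 from right. Merged: [2, 8, 10]
Compare 16 vs 18: take 16 from left. Merged: [2, 8, 10, 16]
Compare 18 vs 18: take 18 from left. Merged: [2, 8, 10, 16, 18]
Compare 19 vs 18: take 18 from right. Merged: [2, 8, 10, 16, 18, 18]
Compare 19 vs 18: take 18 from right. Merged: [2, 8, 10, 16, 18, 18, 18]
Compare 19 vs 26: take 19 from left. Merged: [2, 8, 10, 16, 18, 18, 18, 19]
Compare 35 vs 26: take 26 from right. Merged: [2, 8, 10, 16, 18, 18, 18, 19, 26]
Compare 35 vs 28: take 28 from right. Merged: [2, 8, 10, 16, 18, 18, 18, 19, 26, 28]
Append remaining from left: [35]. Merged: [2, 8, 10, 16, 18, 18, 18, 19, 26, 28, 35]

Final merged array: [2, 8, 10, 16, 18, 18, 18, 19, 26, 28, 35]
Total comparisons: 10

The merged array is [2, 8, 10, 16, 18, 18, 18, 19, 26, 28, 35], requiring 10 comparisons. The merge step runs in O(n) time where n is the total number of elements.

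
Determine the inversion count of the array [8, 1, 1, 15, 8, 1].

Finding inversions in [8, 1, 1, 15, 8, 1]:

(0, 1): arr[0]=8 > arr[1]=1
(0, 2): arr[0]=8 > arr[2]=1
(0, 5): arr[0]=8 > arr[5]=1
(3, 4): arr[3]=15 > arr[4]=8
(3, 5): arr[3]=15 > arr[5]=1
(4, 5): arr[4]=8 > arr[5]=1

Total inversions: 6

The array has 6 inversion(s): (0,1), (0,2), (0,5), (3,4), (3,5), (4,5). Each pair (i,j) satisfies i < j and arr[i] > arr[j].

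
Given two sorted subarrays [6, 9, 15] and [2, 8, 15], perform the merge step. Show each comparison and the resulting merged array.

Merging process:

Compare 6 vs 2: take 2 from right. Merged: [2]
Compare 6 vs 8: take 6 from left. Merged: [2, 6]
Compare 9 vs 8: take 8 from right. Merged: [2, 6, 8]
Compare 9 vs 15: take 9 from left. Merged: [2, 6, 8, 9]
Compare 15 vs 15: take 15 from left. Merged: [2, 6, 8, 9, 15]
Append remaining from right: [15]. Merged: [2, 6, 8, 9, 15, 15]

Final merged array: [2, 6, 8, 9, 15, 15]
Total comparisons: 5

The merged array is [2, 6, 8, 9, 15, 15], requiring 5 comparisons. The merge step runs in O(n) time where n is the total number of elements.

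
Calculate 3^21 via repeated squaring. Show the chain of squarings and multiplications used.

Computing 3^21 by squaring (build up from 3^1; each line after the first costs one multiplication):

3^1 = 3
3^2 = (3^1)^2 = 3^2 = 9
3^4 = (3^2)^2 = 9^2 = 81
3^5 = 3 * 3^4 = 3 * 81 = 243
3^10 = (3^5)^2 = 243^2 = 59049
3^20 = (3^10)^2 = 59049^2 = 3486784401
3^21 = 3 * 3^20 = 3 * 3486784401 = 10460353203

Result: 10460353203
Multiplications needed: 6 (6 lines after 3^1)

3^21 = 10460353203. Using exponentiation by squaring, this requires 6 multiplications. The key idea: if the exponent is even, square the half-power; if odd, multiply by the base once.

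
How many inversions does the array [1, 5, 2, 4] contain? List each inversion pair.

Finding inversions in [1, 5, 2, 4]:

(1, 2): arr[1]=5 > arr[2]=2
(1, 3): arr[1]=5 > arr[3]=4

Total inversions: 2

The array has 2 inversion(s): (1,2), (1,3). Each pair (i,j) satisfies i < j and arr[i] > arr[j].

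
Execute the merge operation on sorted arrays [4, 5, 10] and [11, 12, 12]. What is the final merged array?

Merging process:

Compare 4 vs 11: take 4 from left. Merged: [4]
Compare 5 vs 11: take 5 from left. Merged: [4, 5]
Compare 10 vs 11: take 10 from left. Merged: [4, 5, 10]
Append remaining from right: [11, 12, 12]. Merged: [4, 5, 10, 11, 12, 12]

Final merged array: [4, 5, 10, 11, 12, 12]
Total comparisons: 3

The merged array is [4, 5, 10, 11, 12, 12], requiring 3 comparisons. The merge step runs in O(n) time where n is the total number of elements.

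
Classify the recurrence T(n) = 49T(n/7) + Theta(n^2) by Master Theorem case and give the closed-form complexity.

Master Theorem for T(n) = 49T(n/7) + O(n^2):

a = 49, b = 7, c = 2
log_b(a) = log_7(49) = 2.0000

Case 2: c = 2 = log_7(49) = 2.0000
T(n) = O(n^2 log n) = O(n^2 log n)

For T(n) = 49T(n/7) + O(n^2): log_7(49) = 2.0000. This is Case 2 of the Master Theorem (c = log_b(a), equal work at all levels), giving O(n^2 log n).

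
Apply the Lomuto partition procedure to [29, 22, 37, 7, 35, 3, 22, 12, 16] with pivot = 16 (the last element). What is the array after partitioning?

Lomuto partition with pivot = 16:

Initial array: [29, 22, 37, 7, 35, 3, 22, 12, 16]

arr[0]=29 > 16: no swap
arr[1]=22 > 16: no swap
arr[2]=37 > 16: no swap
arr[3]=7 <= 16: swap with position 0, array becomes [7, 22, 37, 29, 35, 3, 22, 12, 16]
arr[4]=35 > 16: no swap
arr[5]=3 <= 16: swap with position 1, array becomes [7, 3, 37, 29, 35, 22, 22, 12, 16]
arr[6]=22 > 16: no swap
arr[7]=12 <= 16: swap with position 2, array becomes [7, 3, 12, 29, 35, 22, 22, 37, 16]

Place pivot at position 3: [7, 3, 12, 16, 35, 22, 22, 37, 29]
Pivot position: 3

After partitioning with pivot 16, the array becomes [7, 3, 12, 16, 35, 22, 22, 37, 29]. The pivot is placed at index 3. All elements to the left of the pivot are <= 16, and all elements to the right are > 16.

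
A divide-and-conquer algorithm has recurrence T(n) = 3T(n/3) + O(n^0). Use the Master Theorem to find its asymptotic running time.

Master Theorem for T(n) = 3T(n/3) + O(n^0):

a = 3, b = 3, c = 0
log_b(a) = log_3(3) = 1.0000

Case 1: c = 0 < log_3(3) = 1.0000
T(n) = O(n^(log_3 3)) = O(n)

For T(n) = 3T(n/3) + O(n^0): log_3(3) = 1.0000. This is Case 1 of the Master Theorem (c < log_b(a), work dominated by leaves), giving O(n).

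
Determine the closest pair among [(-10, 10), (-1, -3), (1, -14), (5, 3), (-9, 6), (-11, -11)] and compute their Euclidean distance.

Computing all pairwise distances among 6 points:

d((-10, 10), (-1, -3)) = 15.8114
d((-10, 10), (1, -14)) = 26.4008
d((-10, 10), (5, 3)) = 16.5529
d((-10, 10), (-9, 6)) = 4.1231 <-- minimum
d((-10, 10), (-11, -11)) = 21.0238
d((-1, -3), (1, -14)) = 11.1803
d((-1, -3), (5, 3)) = 8.4853
d((-1, -3), (-9, 6)) = 12.0416
d((-1, -3), (-11, -11)) = 12.8062
d((1, -14), (5, 3)) = 17.4642
d((1, -14), (-9, 6)) = 22.3607
d((1, -14), (-11, -11)) = 12.3693
d((5, 3), (-9, 6)) = 14.3178
d((5, 3), (-11, -11)) = 21.2603
d((-9, 6), (-11, -11)) = 17.1172

Closest pair: (-10, 10) and (-9, 6) with distance 4.1231

The closest pair is (-10, 10) and (-9, 6) with Euclidean distance 4.1231. For 6 points, brute-force pairwise comparison is shown above. For large n, the divide-and-conquer algorithm (sort by x, recurse on halves, check the dividing strip) achieves O(n log n).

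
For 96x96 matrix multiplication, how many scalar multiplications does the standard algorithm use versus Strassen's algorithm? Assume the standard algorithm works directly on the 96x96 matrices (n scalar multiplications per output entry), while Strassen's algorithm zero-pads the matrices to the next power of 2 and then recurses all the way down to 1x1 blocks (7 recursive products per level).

Matrix multiplication for 96x96 matrices:

Strassen's algorithm requires power-of-2 dimensions. Pad 96x96 to 128x128 (next power of 2).

Standard algorithm: 96^3 = 884736 multiplications
Strassen's algorithm: 7^(log2(128)) = 7^7 = 823543 multiplications
Savings: 884736 - 823543 = 61193 multiplications

Standard: 884736 multiplications (96^3). Strassen: 823543 multiplications (7^7, after padding to 128x128). Strassen reduces 8 recursive multiplications to 7 at each level.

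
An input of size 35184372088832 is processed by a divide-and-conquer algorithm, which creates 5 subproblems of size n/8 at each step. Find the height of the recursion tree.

For divide and conquer with division factor 8:

Problem sizes at each level:
Level 0: 35184372088832
Level 1: 4398046511104
Level 2: 549755813888
Level 3: 68719476736
Level 4: 8589934592
Level 5: 1073741824
Level 6: 134217728
Level 7: 16777216
Level 8: 2097152
Level 9: 262144
Level 10: 32768
Level 11: 4096
Level 12: 512
Level 13: 64
Level 14: 8
Level 15: 1

The root is level 0 and the size-1 base case is level 15 (the tree spans levels 0 through 15, i.e. 16 levels counting the root), so the depth is the number of divisions: log_8(35184372088832) = 15

The recursion tree depth is log_8(35184372088832) = 15. At each level, the problem size is divided by 8, so it takes 15 divisions to reduce to a base case of size 1. The algorithm makes 5 recursive calls at each level.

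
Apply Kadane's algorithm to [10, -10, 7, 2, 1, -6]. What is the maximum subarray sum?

Using Kadane's algorithm on [10, -10, 7, 2, 1, -6]:

Scanning through the array:
Position 1 (value -10): max_ending_here = 0, max_so_far = 10
Position 2 (value 7): max_ending_here = 7, max_so_far = 10
Position 3 (value 2): max_ending_here = 9, max_so_far = 10
Position 4 (value 1): max_ending_here = 10, max_so_far = 10
Position 5 (value -6): max_ending_here = 4, max_so_far = 10

Maximum subarray: [10]
Maximum sum: 10

The maximum subarray is [10] with sum 10. This subarray runs from index 0 to index 0.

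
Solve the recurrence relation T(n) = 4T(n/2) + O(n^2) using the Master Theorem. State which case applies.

Master Theorem for T(n) = 4T(n/2) + O(n^2):

a = 4, b = 2, c = 2
log_b(a) = log_2(4) = 2.0000

Case 2: c = 2 = log_2(4) = 2.0000
T(n) = O(n^2 log n) = O(n^2 log n)

For T(n) = 4T(n/2) + O(n^2): log_2(4) = 2.0000. This is Case 2 of the Master Theorem (c = log_b(a), equal work at all levels), giving O(n^2 log n).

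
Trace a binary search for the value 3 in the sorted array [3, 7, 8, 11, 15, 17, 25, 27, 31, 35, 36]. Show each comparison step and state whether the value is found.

Binary search for 3 in [3, 7, 8, 11, 15, 17, 25, 27, 31, 35, 36]:

lo=0, hi=10, mid=5, arr[mid]=17 -> 17 > 3, search left half
lo=0, hi=4, mid=2, arr[mid]=8 -> 8 > 3, search left half
lo=0, hi=1, mid=0, arr[mid]=3 -> Found target at index 0!

Binary search finds 3 at index 0 after 3 comparisons. The search repeatedly halves the search space by comparing with the middle element.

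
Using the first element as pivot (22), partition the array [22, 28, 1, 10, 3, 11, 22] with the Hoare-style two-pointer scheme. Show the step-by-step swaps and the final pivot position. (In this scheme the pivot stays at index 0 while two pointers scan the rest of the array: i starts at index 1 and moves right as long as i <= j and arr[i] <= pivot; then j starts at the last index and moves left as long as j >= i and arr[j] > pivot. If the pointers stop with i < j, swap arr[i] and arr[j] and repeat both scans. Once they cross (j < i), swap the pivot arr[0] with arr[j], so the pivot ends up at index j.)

Hoare-style two-pointer partition with pivot = 22:

Initial array: [22, 28, 1, 10, 3, 11, 22]

Pointers start at i = 1, j = 6.
i stops at index 1 (arr[1]=28 > 22), j stops at index 6 (arr[6]=22 <= 22): swap arr[1] and arr[6], array becomes [22, 22, 1, 10, 3, 11, 28]
i ends at 6, j ends at 5: the pointers have crossed (j < i), so scanning stops.

Swap pivot arr[0] with arr[5] to place pivot at position 5: [11, 22, 1, 10, 3, 22, 28]
Pivot position: 5

After partitioning with pivot 22, the array becomes [11, 22, 1, 10, 3, 22, 28]. The pivot is placed at index 5. All elements to the left of the pivot are <= 22, and all elements to the right are > 22.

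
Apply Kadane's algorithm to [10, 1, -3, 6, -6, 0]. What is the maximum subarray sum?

Using Kadane's algorithm on [10, 1, -3, 6, -6, 0]:

Scanning through the array:
Position 1 (value 1): max_ending_here = 11, max_so_far = 11
Position 2 (value -3): max_ending_here = 8, max_so_far = 11
Position 3 (value 6): max_ending_here = 14, max_so_far = 14
Position 4 (value -6): max_ending_here = 8, max_so_far = 14
Position 5 (value 0): max_ending_here = 8, max_so_far = 14

Maximum subarray: [10, 1, -3, 6]
Maximum sum: 14

The maximum subarray is [10, 1, -3, 6] with sum 14. This subarray runs from index 0 to index 3.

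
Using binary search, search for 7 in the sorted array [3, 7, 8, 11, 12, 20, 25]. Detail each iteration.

Binary search for 7 in [3, 7, 8, 11, 12, 20, 25]:

lo=0, hi=6, mid=3, arr[mid]=11 -> 11 > 7, search left half
lo=0, hi=2, mid=1, arr[mid]=7 -> Found target at index 1!

Binary search finds 7 at index 1 after 2 comparisons. The search repeatedly halves the search space by comparing with the middle element.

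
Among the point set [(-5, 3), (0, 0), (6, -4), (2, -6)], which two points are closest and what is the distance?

Computing all pairwise distances among 4 points:

d((-5, 3), (0, 0)) = 5.831
d((-5, 3), (6, -4)) = 13.0384
d((-5, 3), (2, -6)) = 11.4018
d((0, 0), (6, -4)) = 7.2111
d((0, 0), (2, -6)) = 6.3246
d((6, -4), (2, -6)) = 4.4721 <-- minimum

Closest pair: (6, -4) and (2, -6) with distance 4.4721

The closest pair is (6, -4) and (2, -6) with Euclidean distance 4.4721. For 4 points, brute-force pairwise comparison is shown above. For large n, the divide-and-conquer algorithm (sort by x, recurse on halves, check the dividing strip) achieves O(n log n).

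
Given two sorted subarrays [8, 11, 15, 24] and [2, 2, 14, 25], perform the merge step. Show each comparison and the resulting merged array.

Merging process:

Compare 8 vs 2: take 2 from right. Merged: [2]
Compare 8 vs 2: take 2 from right. Merged: [2, 2]
Compare 8 vs 14: take 8 from left. Merged: [2, 2, 8]
Compare 11 vs 14: take 11 from left. Merged: [2, 2, 8, 11]
Compare 15 vs 14: take 14 from right. Merged: [2, 2, 8, 11, 14]
Compare 15 vs 25: take 15 from left. Merged: [2, 2, 8, 11, 14, 15]
Compare 24 vs 25: take 24 from left. Merged: [2, 2, 8, 11, 14, 15, 24]
Append remaining from right: [25]. Merged: [2, 2, 8, 11, 14, 15, 24, 25]

Final merged array: [2, 2, 8, 11, 14, 15, 24, 25]
Total comparisons: 7

The merged array is [2, 2, 8, 11, 14, 15, 24, 25], requiring 7 comparisons. The merge step runs in O(n) time where n is the total number of elements.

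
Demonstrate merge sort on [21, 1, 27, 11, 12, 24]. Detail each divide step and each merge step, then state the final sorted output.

Merge sort trace:

Split: [21, 1, 27, 11, 12, 24] -> [21, 1, 27] and [11, 12, 24]
  Split: [21, 1, 27] -> [21] and [1, 27]
    Split: [1, 27] -> [1] and [27]
    Merge: [1] + [27] -> [1, 27]
  Merge: [21] + [1, 27] -> [1, 21, 27]
  Split: [11, 12, 24] -> [11] and [12, 24]
    Split: [12, 24] -> [12] and [24]
    Merge: [12] + [24] -> [12, 24]
  Merge: [11] + [12, 24] -> [11, 12, 24]
Merge: [1, 21, 27] + [11, 12, 24] -> [1, 11, 12, 21, 24, 27]

Final sorted array: [1, 11, 12, 21, 24, 27]

The merge sort proceeds by recursively splitting the array and merging sorted halves.
After all merges, the sorted array is [1, 11, 12, 21, 24, 27].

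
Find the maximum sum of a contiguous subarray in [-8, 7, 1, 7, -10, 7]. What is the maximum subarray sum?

Using Kadane's algorithm on [-8, 7, 1, 7, -10, 7]:

Scanning through the array:
Position 1 (value 7): max_ending_here = 7, max_so_far = 7
Position 2 (value 1): max_ending_here = 8, max_so_far = 8
Position 3 (value 7): max_ending_here = 15, max_so_far = 15
Position 4 (value -10): max_ending_here = 5, max_so_far = 15
Position 5 (value 7): max_ending_here = 12, max_so_far = 15

Maximum subarray: [7, 1, 7]
Maximum sum: 15

The maximum subarray is [7, 1, 7] with sum 15. This subarray runs from index 1 to index 3.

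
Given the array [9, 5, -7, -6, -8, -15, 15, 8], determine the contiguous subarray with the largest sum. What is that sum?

Using Kadane's algorithm on [9, 5, -7, -6, -8, -15, 15, 8]:

Scanning through the array:
Position 1 (value 5): max_ending_here = 14, max_so_far = 14
Position 2 (value -7): max_ending_here = 7, max_so_far = 14
Position 3 (value -6): max_ending_here = 1, max_so_far = 14
Position 4 (value -8): max_ending_here = -7, max_so_far = 14
Position 5 (value -15): max_ending_here = -15, max_so_far = 14
Position 6 (value 15): max_ending_here = 15, max_so_far = 15
Position 7 (value 8): max_ending_here = 23, max_so_far = 23

Maximum subarray: [15, 8]
Maximum sum: 23

The maximum subarray is [15, 8] with sum 23. This subarray runs from index 6 to index 7.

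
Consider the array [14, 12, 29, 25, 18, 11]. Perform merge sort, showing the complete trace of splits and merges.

Merge sort trace:

Split: [14, 12, 29, 25, 18, 11] -> [14, 12, 29] and [25, 18, 11]
  Split: [14, 12, 29] -> [14] and [12, 29]
    Split: [12, 29] -> [12] and [29]
    Merge: [12] + [29] -> [12, 29]
  Merge: [14] + [12, 29] -> [12, 14, 29]
  Split: [25, 18, 11] -> [25] and [18, 11]
    Split: [18, 11] -> [18] and [11]
    Merge: [18] + [11] -> [11, 18]
  Merge: [25] + [11, 18] -> [11, 18, 25]
Merge: [12, 14, 29] + [11, 18, 25] -> [11, 12, 14, 18, 25, 29]

Final sorted array: [11, 12, 14, 18, 25, 29]

The merge sort proceeds by recursively splitting the array and merging sorted halves.
After all merges, the sorted array is [11, 12, 14, 18, 25, 29].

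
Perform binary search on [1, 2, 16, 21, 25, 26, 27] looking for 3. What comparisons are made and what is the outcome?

Binary search for 3 in [1, 2, 16, 21, 25, 26, 27]:

lo=0, hi=6, mid=3, arr[mid]=21 -> 21 > 3, search left half
lo=0, hi=2, mid=1, arr[mid]=2 -> 2 < 3, search right half
lo=2, hi=2, mid=2, arr[mid]=16 -> 16 > 3, search left half
lo=2 > hi=1, target 3 not found

Binary search determines that 3 is not in the array after 3 comparisons. The search space was exhausted without finding the target.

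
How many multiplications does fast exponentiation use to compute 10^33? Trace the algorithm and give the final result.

Computing 10^33 by squaring (build up from 10^1; each line after the first costs one multiplication):

10^1 = 10
10^2 = (10^1)^2 = 10^2 = 100
10^4 = (10^2)^2 = 100^2 = 10000
10^8 = (10^4)^2 = 10000^2 = 100000000
10^16 = (10^8)^2 = 100000000^2 = 10000000000000000
10^32 = (10^16)^2 = 10000000000000000^2 = 100000000000000000000000000000000
10^33 = 10 * 10^32 = 10 * 100000000000000000000000000000000 = 1000000000000000000000000000000000

Result: 1000000000000000000000000000000000
Multiplications needed: 6 (6 lines after 10^1)

10^33 = 1000000000000000000000000000000000. Using exponentiation by squaring, this requires 6 multiplications. The key idea: if the exponent is even, square the half-power; if odd, multiply by the base once.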